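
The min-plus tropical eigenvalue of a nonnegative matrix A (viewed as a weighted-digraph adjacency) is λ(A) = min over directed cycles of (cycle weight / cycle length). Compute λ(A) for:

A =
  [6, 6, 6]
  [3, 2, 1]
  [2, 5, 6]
λ(A) = 2

Enumerate directed cycles and compute their means (weight / length). Sample:
  cycle 0 → 0: weight = 6, length = 1, mean = 6/1 ≈ 6.000
  cycle 1 → 1: weight = 2, length = 1, mean = 2/1 ≈ 2.000
  cycle 2 → 2: weight = 6, length = 1, mean = 6/1 ≈ 6.000
  cycle 0 → 1 → 0: weight = 9, length = 2, mean = 9/2 ≈ 4.500
  cycle 0 → 2 → 0: weight = 8, length = 2, mean = 8/2 ≈ 4.000
  cycle 1 → 0 → 1: weight = 9, length = 2, mean = 9/2 ≈ 4.500
Minimum mean = 2.000, attained e.g. along the cycle 1 → 1 with weight 2 and length 1. So λ(A) = 2/1 = 2.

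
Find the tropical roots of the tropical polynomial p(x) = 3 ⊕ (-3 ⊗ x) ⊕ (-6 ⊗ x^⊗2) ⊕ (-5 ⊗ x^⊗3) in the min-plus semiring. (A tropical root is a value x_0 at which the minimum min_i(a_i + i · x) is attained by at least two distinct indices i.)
Roots: {-1, 3, 6}

Each tropical root is a break point of the lower envelope of the lines y = a_i + i · x (there are 4 lines, with slopes 0, 1, ..., 3). Only the lines that attain the minimum somewhere contribute to roots; other lines are dominated. Here the surviving (envelope) indices are i = 3, i = 2, i = 1, i = 0.
Intersections between consecutive envelope lines give the roots: for adjacent envelope indices i < j the intersection is x = (a_i − a_j) / (j − i). Reading off the sorted break points: {-1, 3, 6}.
Verification: at each break x_0, at least two indices attain the minimum of min_i(a_i + i · x_0).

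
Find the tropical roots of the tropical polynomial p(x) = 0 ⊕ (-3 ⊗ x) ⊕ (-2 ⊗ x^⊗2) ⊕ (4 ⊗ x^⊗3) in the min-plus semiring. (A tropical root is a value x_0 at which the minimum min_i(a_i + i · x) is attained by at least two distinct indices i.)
Roots: {-6, -1, 3}

Each tropical root is a break point of the lower envelope of the lines y = a_i + i · x (there are 4 lines, with slopes 0, 1, ..., 3). Only the lines that attain the minimum somewhere contribute to roots; other lines are dominated. Here the surviving (envelope) indices are i = 3, i = 2, i = 1, i = 0.
Intersections between consecutive envelope lines give the roots: for adjacent envelope indices i < j the intersection is x = (a_i − a_j) / (j − i). Reading off the sorted break points: {-6, -1, 3}.
Verification: at each break x_0, at least two indices attain the minimum of min_i(a_i + i · x_0).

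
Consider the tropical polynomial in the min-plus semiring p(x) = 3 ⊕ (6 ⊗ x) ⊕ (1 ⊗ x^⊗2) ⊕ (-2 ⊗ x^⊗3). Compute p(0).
p(0) = -2

A tropical monomial a ⊗ x^⊗i evaluates to a + i · x. Evaluating each term at x = 0:
  Term 0 contributes 3 + 0 · 0 = 3
  Term 1 contributes 6 + 1 · 0 = 6
  Term 2 contributes 1 + 2 · 0 = 1
  Term 3 contributes -2 + 3 · 0 = -2
p(0) = ⊕ of these = min[3, 6, 1, -2] = -2.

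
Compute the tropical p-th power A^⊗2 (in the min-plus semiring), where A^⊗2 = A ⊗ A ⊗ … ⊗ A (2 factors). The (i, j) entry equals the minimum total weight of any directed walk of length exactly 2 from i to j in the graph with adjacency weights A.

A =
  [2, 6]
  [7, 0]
A^⊗2 =
  [4, 6]
  [7, 0]

Each entry (A^⊗2)_ij equals the minimum over all length-2 walks i = v_0 → v_1 → … → v_2 = j of Σ_t A[v_t][v_{t+1}]. For example, for (i, j) = (0, 1) we minimise over 2 possible intermediate vertex sequences; the minimum is 6, attained along the walk 0 → 1 → 1.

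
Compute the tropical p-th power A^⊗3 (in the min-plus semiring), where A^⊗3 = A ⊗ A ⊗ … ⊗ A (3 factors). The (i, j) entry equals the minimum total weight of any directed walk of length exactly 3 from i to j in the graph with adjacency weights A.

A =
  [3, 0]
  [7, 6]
A^⊗3 =
  [9, 6]
  [13, 10]

Each entry (A^⊗3)_ij equals the minimum over all length-3 walks i = v_0 → v_1 → … → v_3 = j of Σ_t A[v_t][v_{t+1}]. For example, for (i, j) = (0, 1) we minimise over 4 possible intermediate vertex sequences; the minimum is 6, attained along the walk 0 → 0 → 0 → 1.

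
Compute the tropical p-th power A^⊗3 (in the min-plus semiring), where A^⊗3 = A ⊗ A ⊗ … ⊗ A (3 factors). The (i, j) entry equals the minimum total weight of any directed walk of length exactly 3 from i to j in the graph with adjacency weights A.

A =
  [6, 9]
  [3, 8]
A^⊗3 =
  [18, 21]
  [15, 18]

Each entry (A^⊗3)_ij equals the minimum over all length-3 walks i = v_0 → v_1 → … → v_3 = j of Σ_t A[v_t][v_{t+1}]. For example, for (i, j) = (0, 1) we minimise over 4 possible intermediate vertex sequences; the minimum is 21, attained along the walk 0 → 0 → 0 → 1.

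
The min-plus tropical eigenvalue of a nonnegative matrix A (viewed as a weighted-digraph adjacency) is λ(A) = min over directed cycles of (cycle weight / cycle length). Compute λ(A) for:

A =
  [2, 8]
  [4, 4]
λ(A) = 2

Enumerate directed cycles and compute their means (weight / length). Sample:
  cycle 0 → 0: weight = 2, length = 1, mean = 2/1 ≈ 2.000
  cycle 1 → 1: weight = 4, length = 1, mean = 4/1 ≈ 4.000
  cycle 0 → 1 → 0: weight = 12, length = 2, mean = 12/2 ≈ 6.000
  cycle 1 → 0 → 1: weight = 12, length = 2, mean = 12/2 ≈ 6.000
Minimum mean = 2.000, attained e.g. along the cycle 0 → 0 with weight 2 and length 1. So λ(A) = 2/1 = 2.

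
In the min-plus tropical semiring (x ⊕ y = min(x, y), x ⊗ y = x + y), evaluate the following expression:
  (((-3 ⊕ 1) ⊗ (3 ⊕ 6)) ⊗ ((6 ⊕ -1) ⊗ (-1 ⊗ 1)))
(((-3 ⊕ 1) ⊗ (3 ⊕ 6)) ⊗ ((6 ⊕ -1) ⊗ (-1 ⊗ 1))) = -1

Expand innermost to outermost. Recall ⊕ takes the minimum of its arguments and ⊗ takes their sum. Working out the expression (((-3 ⊕ 1) ⊗ (3 ⊕ 6)) ⊗ ((6 ⊕ -1) ⊗ (-1 ⊗ 1))) gives -1.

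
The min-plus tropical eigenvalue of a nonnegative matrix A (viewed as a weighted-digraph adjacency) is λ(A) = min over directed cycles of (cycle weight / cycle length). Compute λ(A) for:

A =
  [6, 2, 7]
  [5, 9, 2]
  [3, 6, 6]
λ(A) = 7/3

Enumerate directed cycles and compute their means (weight / length). Sample:
  cycle 0 → 0: weight = 6, length = 1, mean = 6/1 ≈ 6.000
  cycle 1 → 1: weight = 9, length = 1, mean = 9/1 ≈ 9.000
  cycle 2 → 2: weight = 6, length = 1, mean = 6/1 ≈ 6.000
  cycle 0 → 1 → 0: weight = 7, length = 2, mean = 7/2 ≈ 3.500
  cycle 0 → 2 → 0: weight = 10, length = 2, mean = 10/2 ≈ 5.000
  cycle 1 → 0 → 1: weight = 7, length = 2, mean = 7/2 ≈ 3.500
Minimum mean = 2.333, attained e.g. along the cycle 0 → 1 → 2 → 0 with weight 7 and length 3. So λ(A) = 7/3 = 7/3.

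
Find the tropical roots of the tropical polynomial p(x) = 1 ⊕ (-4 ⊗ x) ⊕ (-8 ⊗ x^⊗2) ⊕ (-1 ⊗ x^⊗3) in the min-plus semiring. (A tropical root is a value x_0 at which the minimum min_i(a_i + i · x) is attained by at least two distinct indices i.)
Roots: {-7, 4, 5}

Each tropical root is a break point of the lower envelope of the lines y = a_i + i · x (there are 4 lines, with slopes 0, 1, ..., 3). Only the lines that attain the minimum somewhere contribute to roots; other lines are dominated. Here the surviving (envelope) indices are i = 3, i = 2, i = 1, i = 0.
Intersections between consecutive envelope lines give the roots: for adjacent envelope indices i < j the intersection is x = (a_i − a_j) / (j − i). Reading off the sorted break points: {-7, 4, 5}.
Verification: at each break x_0, at least two indices attain the minimum of min_i(a_i + i · x_0).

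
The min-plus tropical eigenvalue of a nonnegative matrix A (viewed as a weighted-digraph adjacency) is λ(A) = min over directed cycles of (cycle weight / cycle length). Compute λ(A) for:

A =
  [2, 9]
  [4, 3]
λ(A) = 2

Enumerate directed cycles and compute their means (weight / length). Sample:
  cycle 0 → 0: weight = 2, length = 1, mean = 2/1 ≈ 2.000
  cycle 1 → 1: weight = 3, length = 1, mean = 3/1 ≈ 3.000
  cycle 0 → 1 → 0: weight = 13, length = 2, mean = 13/2 ≈ 6.500
  cycle 1 → 0 → 1: weight = 13, length = 2, mean = 13/2 ≈ 6.500
Minimum mean = 2.000, attained e.g. along the cycle 0 → 0 with weight 2 and length 1. So λ(A) = 2/1 = 2.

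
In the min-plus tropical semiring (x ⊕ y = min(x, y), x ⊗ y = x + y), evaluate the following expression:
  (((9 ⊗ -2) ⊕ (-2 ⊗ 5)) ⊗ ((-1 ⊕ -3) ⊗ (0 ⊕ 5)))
(((9 ⊗ -2) ⊕ (-2 ⊗ 5)) ⊗ ((-1 ⊕ -3) ⊗ (0 ⊕ 5))) = 0

Expand innermost to outermost. Recall ⊕ takes the minimum of its arguments and ⊗ takes their sum. Working out the expression (((9 ⊗ -2) ⊕ (-2 ⊗ 5)) ⊗ ((-1 ⊕ -3) ⊗ (0 ⊕ 5))) gives 0.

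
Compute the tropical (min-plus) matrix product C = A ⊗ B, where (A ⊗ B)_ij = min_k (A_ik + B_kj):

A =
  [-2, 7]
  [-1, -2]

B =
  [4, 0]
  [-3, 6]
A ⊗ B =
  [2, -2]
  [-5, -1]

Apply the min-plus product entry-by-entry:
  C[0][0] = min over k of (A[0][0] + B[0][0] = -2 + 4 = 2, A[0][1] + B[1][0] = 7 + -3 = 4) = 2 (attained at k = 0)
  C[0][1] = min over k of (A[0][0] + B[0][1] = -2 + 0 = -2, A[0][1] + B[1][1] = 7 + 6 = 13) = -2 (attained at k = 0)
  C[1][0] = min over k of (A[1][0] + B[0][0] = -1 + 4 = 3, A[1][1] + B[1][0] = -2 + -3 = -5) = -5 (attained at k = 1)
  C[1][1] = min over k of (A[1][0] + B[0][1] = -1 + 0 = -1, A[1][1] + B[1][1] = -2 + 6 = 4) = -1 (attained at k = 0)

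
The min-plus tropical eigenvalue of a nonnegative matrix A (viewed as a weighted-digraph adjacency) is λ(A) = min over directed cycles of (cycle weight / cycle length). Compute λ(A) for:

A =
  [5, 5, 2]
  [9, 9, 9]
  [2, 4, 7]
λ(A) = 2

Enumerate directed cycles and compute their means (weight / length). Sample:
  cycle 0 → 0: weight = 5, length = 1, mean = 5/1 ≈ 5.000
  cycle 1 → 1: weight = 9, length = 1, mean = 9/1 ≈ 9.000
  cycle 2 → 2: weight = 7, length = 1, mean = 7/1 ≈ 7.000
  cycle 0 → 1 → 0: weight = 14, length = 2, mean = 14/2 ≈ 7.000
  cycle 0 → 2 → 0: weight = 4, length = 2, mean = 4/2 ≈ 2.000
  cycle 1 → 0 → 1: weight = 14, length = 2, mean = 14/2 ≈ 7.000
Minimum mean = 2.000, attained e.g. along the cycle 0 → 2 → 0 with weight 4 and length 2. So λ(A) = 4/2 = 2.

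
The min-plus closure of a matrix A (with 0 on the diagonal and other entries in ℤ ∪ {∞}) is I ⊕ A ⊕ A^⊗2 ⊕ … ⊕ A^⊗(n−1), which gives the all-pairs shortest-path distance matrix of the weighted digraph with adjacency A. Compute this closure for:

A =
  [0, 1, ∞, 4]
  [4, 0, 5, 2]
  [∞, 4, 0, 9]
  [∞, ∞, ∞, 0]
Closure =
  [0, 1, 6, 3]
  [4, 0, 5, 2]
  [8, 4, 0, 6]
  [∞, ∞, ∞, 0]

This is the Floyd-Warshall all-pairs shortest-path computation. For each intermediate vertex k = 0, 1, …, 3, update dist[i][j] ← min(dist[i][j], dist[i][k] + dist[k][j]). The final matrix gives, for each (i, j), the minimum total weight of any directed path from i to j (possibly empty when i = j).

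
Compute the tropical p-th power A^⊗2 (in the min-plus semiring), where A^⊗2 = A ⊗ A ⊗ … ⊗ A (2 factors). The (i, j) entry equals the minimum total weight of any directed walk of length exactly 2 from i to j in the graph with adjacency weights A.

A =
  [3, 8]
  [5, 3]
A^⊗2 =
  [6, 11]
  [8, 6]

Each entry (A^⊗2)_ij equals the minimum over all length-2 walks i = v_0 → v_1 → … → v_2 = j of Σ_t A[v_t][v_{t+1}]. For example, for (i, j) = (0, 1) we minimise over 2 possible intermediate vertex sequences; the minimum is 11, attained along the walk 0 → 0 → 1.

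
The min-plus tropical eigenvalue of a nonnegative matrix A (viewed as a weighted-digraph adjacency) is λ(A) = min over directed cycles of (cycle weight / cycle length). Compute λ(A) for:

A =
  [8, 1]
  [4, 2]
λ(A) = 2

Enumerate directed cycles and compute their means (weight / length). Sample:
  cycle 0 → 0: weight = 8, length = 1, mean = 8/1 ≈ 8.000
  cycle 1 → 1: weight = 2, length = 1, mean = 2/1 ≈ 2.000
  cycle 0 → 1 → 0: weight = 5, length = 2, mean = 5/2 ≈ 2.500
  cycle 1 → 0 → 1: weight = 5, length = 2, mean = 5/2 ≈ 2.500
Minimum mean = 2.000, attained e.g. along the cycle 1 → 1 with weight 2 and length 1. So λ(A) = 2/1 = 2.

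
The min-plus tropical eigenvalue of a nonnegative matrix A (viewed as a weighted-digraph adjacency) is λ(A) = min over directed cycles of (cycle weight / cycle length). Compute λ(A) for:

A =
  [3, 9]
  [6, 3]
λ(A) = 3

Enumerate directed cycles and compute their means (weight / length). Sample:
  cycle 0 → 0: weight = 3, length = 1, mean = 3/1 ≈ 3.000
  cycle 1 → 1: weight = 3, length = 1, mean = 3/1 ≈ 3.000
  cycle 0 → 1 → 0: weight = 15, length = 2, mean = 15/2 ≈ 7.500
  cycle 1 → 0 → 1: weight = 15, length = 2, mean = 15/2 ≈ 7.500
Minimum mean = 3.000, attained e.g. along the cycle 0 → 0 with weight 3 and length 1. So λ(A) = 3/1 = 3.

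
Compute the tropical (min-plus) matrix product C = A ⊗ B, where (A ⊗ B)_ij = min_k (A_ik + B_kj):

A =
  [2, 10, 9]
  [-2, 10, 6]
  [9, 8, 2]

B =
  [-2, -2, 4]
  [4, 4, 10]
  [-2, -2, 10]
A ⊗ B =
  [0, 0, 6]
  [-4, -4, 2]
  [0, 0, 12]

Apply the min-plus product entry-by-entry:
  C[0][0] = min over k of (A[0][0] + B[0][0] = 2 + -2 = 0, A[0][1] + B[1][0] = 10 + 4 = 14, A[0][2] + B[2][0] = 9 + -2 = 7) = 0 (attained at k = 0)
  C[0][1] = min over k of (A[0][0] + B[0][1] = 2 + -2 = 0, A[0][1] + B[1][1] = 10 + 4 = 14, A[0][2] + B[2][1] = 9 + -2 = 7) = 0 (attained at k = 0)
  C[0][2] = min over k of (A[0][0] + B[0][2] = 2 + 4 = 6, A[0][1] + B[1][2] = 10 + 10 = 20, A[0][2] + B[2][2] = 9 + 10 = 19) = 6 (attained at k = 0)
  C[1][0] = min over k of (A[1][0] + B[0][0] = -2 + -2 = -4, A[1][1] + B[1][0] = 10 + 4 = 14, A[1][2] + B[2][0] = 6 + -2 = 4) = -4 (attained at k = 0)
  C[1][1] = min over k of (A[1][0] + B[0][1] = -2 + -2 = -4, A[1][1] + B[1][1] = 10 + 4 = 14, A[1][2] + B[2][1] = 6 + -2 = 4) = -4 (attained at k = 0)
  C[1][2] = min over k of (A[1][0] + B[0][2] = -2 + 4 = 2, A[1][1] + B[1][2] = 10 + 10 = 20, A[1][2] + B[2][2] = 6 + 10 = 16) = 2 (attained at k = 0)
  C[2][0] = min over k of (A[2][0] + B[0][0] = 9 + -2 = 7, A[2][1] + B[1][0] = 8 + 4 = 12, A[2][2] + B[2][0] = 2 + -2 = 0) = 0 (attained at k = 2)
  C[2][1] = min over k of (A[2][0] + B[0][1] = 9 + -2 = 7, A[2][1] + B[1][1] = 8 + 4 = 12, A[2][2] + B[2][1] = 2 + -2 = 0) = 0 (attained at k = 2)
  C[2][2] = min over k of (A[2][0] + B[0][2] = 9 + 4 = 13, A[2][1] + B[1][2] = 8 + 10 = 18, A[2][2] + B[2][2] = 2 + 10 = 12) = 12 (attained at k = 2)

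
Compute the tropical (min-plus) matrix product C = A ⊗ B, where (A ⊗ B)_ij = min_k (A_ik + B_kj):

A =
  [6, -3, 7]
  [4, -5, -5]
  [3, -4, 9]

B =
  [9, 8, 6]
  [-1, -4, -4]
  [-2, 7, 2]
A ⊗ B =
  [-4, -7, -7]
  [-7, -9, -9]
  [-5, -8, -8]

Apply the min-plus product entry-by-entry:
  C[0][0] = min over k of (A[0][0] + B[0][0] = 6 + 9 = 15, A[0][1] + B[1][0] = -3 + -1 = -4, A[0][2] + B[2][0] = 7 + -2 = 5) = -4 (attained at k = 1)
  C[0][1] = min over k of (A[0][0] + B[0][1] = 6 + 8 = 14, A[0][1] + B[1][1] = -3 + -4 = -7, A[0][2] + B[2][1] = 7 + 7 = 14) = -7 (attained at k = 1)
  C[0][2] = min over k of (A[0][0] + B[0][2] = 6 + 6 = 12, A[0][1] + B[1][2] = -3 + -4 = -7, A[0][2] + B[2][2] = 7 + 2 = 9) = -7 (attained at k = 1)
  C[1][0] = min over k of (A[1][0] + B[0][0] = 4 + 9 = 13, A[1][1] + B[1][0] = -5 + -1 = -6, A[1][2] + B[2][0] = -5 + -2 = -7) = -7 (attained at k = 2)
  C[1][1] = min over k of (A[1][0] + B[0][1] = 4 + 8 = 12, A[1][1] + B[1][1] = -5 + -4 = -9, A[1][2] + B[2][1] = -5 + 7 = 2) = -9 (attained at k = 1)
  C[1][2] = min over k of (A[1][0] + B[0][2] = 4 + 6 = 10, A[1][1] + B[1][2] = -5 + -4 = -9, A[1][2] + B[2][2] = -5 + 2 = -3) = -9 (attained at k = 1)
  C[2][0] = min over k of (A[2][0] + B[0][0] = 3 + 9 = 12, A[2][1] + B[1][0] = -4 + -1 = -5, A[2][2] + B[2][0] = 9 + -2 = 7) = -5 (attained at k = 1)
  C[2][1] = min over k of (A[2][0] + B[0][1] = 3 + 8 = 11, A[2][1] + B[1][1] = -4 + -4 = -8, A[2][2] + B[2][1] = 9 + 7 = 16) = -8 (attained at k = 1)
  C[2][2] = min over k of (A[2][0] + B[0][2] = 3 + 6 = 9, A[2][1] + B[1][2] = -4 + -4 = -8, A[2][2] + B[2][2] = 9 + 2 = 11) = -8 (attained at k = 1)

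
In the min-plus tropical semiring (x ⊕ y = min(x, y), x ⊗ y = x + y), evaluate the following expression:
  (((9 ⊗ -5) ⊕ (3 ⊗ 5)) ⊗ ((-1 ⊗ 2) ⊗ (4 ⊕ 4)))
(((9 ⊗ -5) ⊕ (3 ⊗ 5)) ⊗ ((-1 ⊗ 2) ⊗ (4 ⊕ 4))) = 9

Expand innermost to outermost. Recall ⊕ takes the minimum of its arguments and ⊗ takes their sum. Working out the expression (((9 ⊗ -5) ⊕ (3 ⊗ 5)) ⊗ ((-1 ⊗ 2) ⊗ (4 ⊕ 4))) gives 9.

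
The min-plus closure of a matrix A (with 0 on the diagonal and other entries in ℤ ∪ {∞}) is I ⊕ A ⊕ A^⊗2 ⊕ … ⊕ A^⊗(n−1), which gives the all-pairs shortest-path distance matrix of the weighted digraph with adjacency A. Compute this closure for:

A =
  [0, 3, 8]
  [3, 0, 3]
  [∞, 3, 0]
Closure =
  [0, 3, 6]
  [3, 0, 3]
  [6, 3, 0]

This is the Floyd-Warshall all-pairs shortest-path computation. For each intermediate vertex k = 0, 1, …, 2, update dist[i][j] ← min(dist[i][j], dist[i][k] + dist[k][j]). The final matrix gives, for each (i, j), the minimum total weight of any directed path from i to j (possibly empty when i = j).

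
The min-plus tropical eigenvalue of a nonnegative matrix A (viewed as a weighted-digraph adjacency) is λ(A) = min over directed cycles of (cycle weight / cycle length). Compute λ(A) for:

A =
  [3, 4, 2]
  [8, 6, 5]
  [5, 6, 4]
λ(A) = 3

Enumerate directed cycles and compute their means (weight / length). Sample:
  cycle 0 → 0: weight = 3, length = 1, mean = 3/1 ≈ 3.000
  cycle 1 → 1: weight = 6, length = 1, mean = 6/1 ≈ 6.000
  cycle 2 → 2: weight = 4, length = 1, mean = 4/1 ≈ 4.000
  cycle 0 → 1 → 0: weight = 12, length = 2, mean = 12/2 ≈ 6.000
  cycle 0 → 2 → 0: weight = 7, length = 2, mean = 7/2 ≈ 3.500
  cycle 1 → 0 → 1: weight = 12, length = 2, mean = 12/2 ≈ 6.000
Minimum mean = 3.000, attained e.g. along the cycle 0 → 0 with weight 3 and length 1. So λ(A) = 3/1 = 3.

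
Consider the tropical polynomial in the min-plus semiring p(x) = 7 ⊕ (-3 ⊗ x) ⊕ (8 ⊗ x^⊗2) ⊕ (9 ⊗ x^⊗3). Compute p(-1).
p(-1) = -4

A tropical monomial a ⊗ x^⊗i evaluates to a + i · x. Evaluating each term at x = -1:
  Term 0 contributes 7 + 0 · -1 = 7
  Term 1 contributes -3 + 1 · -1 = -4
  Term 2 contributes 8 + 2 · -1 = 6
  Term 3 contributes 9 + 3 · -1 = 6
p(-1) = ⊕ of these = min[7, -4, 6, 6] = -4.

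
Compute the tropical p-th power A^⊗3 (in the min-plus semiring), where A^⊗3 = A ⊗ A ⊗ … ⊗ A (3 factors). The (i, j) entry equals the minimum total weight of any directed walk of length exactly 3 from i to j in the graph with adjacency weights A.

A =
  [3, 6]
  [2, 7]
A^⊗3 =
  [9, 12]
  [8, 11]

Each entry (A^⊗3)_ij equals the minimum over all length-3 walks i = v_0 → v_1 → … → v_3 = j of Σ_t A[v_t][v_{t+1}]. For example, for (i, j) = (0, 1) we minimise over 4 possible intermediate vertex sequences; the minimum is 12, attained along the walk 0 → 0 → 0 → 1.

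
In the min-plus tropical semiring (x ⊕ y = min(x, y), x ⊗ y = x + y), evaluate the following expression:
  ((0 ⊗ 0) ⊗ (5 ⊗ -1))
((0 ⊗ 0) ⊗ (5 ⊗ -1)) = 4

Expand innermost to outermost. Recall ⊕ takes the minimum of its arguments and ⊗ takes their sum. Working out the expression ((0 ⊗ 0) ⊗ (5 ⊗ -1)) gives 4.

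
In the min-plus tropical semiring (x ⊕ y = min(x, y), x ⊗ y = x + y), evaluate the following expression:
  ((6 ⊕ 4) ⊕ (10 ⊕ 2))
((6 ⊕ 4) ⊕ (10 ⊕ 2)) = 2

Expand innermost to outermost. Recall ⊕ takes the minimum of its arguments and ⊗ takes their sum. Working out the expression ((6 ⊕ 4) ⊕ (10 ⊕ 2)) gives 2.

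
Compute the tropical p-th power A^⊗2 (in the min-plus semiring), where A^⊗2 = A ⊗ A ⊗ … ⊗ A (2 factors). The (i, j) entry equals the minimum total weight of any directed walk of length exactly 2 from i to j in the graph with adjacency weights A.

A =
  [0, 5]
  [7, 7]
A^⊗2 =
  [0, 5]
  [7, 12]

Each entry (A^⊗2)_ij equals the minimum over all length-2 walks i = v_0 → v_1 → … → v_2 = j of Σ_t A[v_t][v_{t+1}]. For example, for (i, j) = (0, 1) we minimise over 2 possible intermediate vertex sequences; the minimum is 5, attained along the walk 0 → 0 → 1.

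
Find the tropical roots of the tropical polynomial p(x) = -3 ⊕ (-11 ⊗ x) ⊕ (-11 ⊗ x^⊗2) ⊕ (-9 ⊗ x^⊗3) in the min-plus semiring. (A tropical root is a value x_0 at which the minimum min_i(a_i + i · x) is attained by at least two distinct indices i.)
Roots: {-2, 0, 8}

Each tropical root is a break point of the lower envelope of the lines y = a_i + i · x (there are 4 lines, with slopes 0, 1, ..., 3). Only the lines that attain the minimum somewhere contribute to roots; other lines are dominated. Here the surviving (envelope) indices are i = 3, i = 2, i = 1, i = 0.
Intersections between consecutive envelope lines give the roots: for adjacent envelope indices i < j the intersection is x = (a_i − a_j) / (j − i). Reading off the sorted break points: {-2, 0, 8}.
Verification: at each break x_0, at least two indices attain the minimum of min_i(a_i + i · x_0).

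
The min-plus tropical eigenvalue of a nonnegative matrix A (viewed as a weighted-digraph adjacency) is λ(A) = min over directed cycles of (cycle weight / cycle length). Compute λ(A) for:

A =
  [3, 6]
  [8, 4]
λ(A) = 3

Enumerate directed cycles and compute their means (weight / length). Sample:
  cycle 0 → 0: weight = 3, length = 1, mean = 3/1 ≈ 3.000
  cycle 1 → 1: weight = 4, length = 1, mean = 4/1 ≈ 4.000
  cycle 0 → 1 → 0: weight = 14, length = 2, mean = 14/2 ≈ 7.000
  cycle 1 → 0 → 1: weight = 14, length = 2, mean = 14/2 ≈ 7.000
Minimum mean = 3.000, attained e.g. along the cycle 0 → 0 with weight 3 and length 1. So λ(A) = 3/1 = 3.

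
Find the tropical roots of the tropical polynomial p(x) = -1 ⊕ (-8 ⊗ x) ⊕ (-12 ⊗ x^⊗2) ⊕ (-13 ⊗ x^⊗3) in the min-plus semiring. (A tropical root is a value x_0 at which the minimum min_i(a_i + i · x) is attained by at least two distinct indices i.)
Roots: {1, 4, 7}

Each tropical root is a break point of the lower envelope of the lines y = a_i + i · x (there are 4 lines, with slopes 0, 1, ..., 3). Only the lines that attain the minimum somewhere contribute to roots; other lines are dominated. Here the surviving (envelope) indices are i = 3, i = 2, i = 1, i = 0.
Intersections between consecutive envelope lines give the roots: for adjacent envelope indices i < j the intersection is x = (a_i − a_j) / (j − i). Reading off the sorted break points: {1, 4, 7}.
Verification: at each break x_0, at least two indices attain the minimum of min_i(a_i + i · x_0).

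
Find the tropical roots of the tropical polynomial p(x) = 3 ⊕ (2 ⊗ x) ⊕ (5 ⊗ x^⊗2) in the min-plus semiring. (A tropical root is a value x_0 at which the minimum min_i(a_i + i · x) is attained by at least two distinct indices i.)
Roots: {-3, 1}

Each tropical root is a break point of the lower envelope of the lines y = a_i + i · x (there are 3 lines, with slopes 0, 1, ..., 2). Only the lines that attain the minimum somewhere contribute to roots; other lines are dominated. Here the surviving (envelope) indices are i = 2, i = 1, i = 0.
Intersections between consecutive envelope lines give the roots: for adjacent envelope indices i < j the intersection is x = (a_i − a_j) / (j − i). Reading off the sorted break points: {-3, 1}.
Verification: at each break x_0, at least two indices attain the minimum of min_i(a_i + i · x_0).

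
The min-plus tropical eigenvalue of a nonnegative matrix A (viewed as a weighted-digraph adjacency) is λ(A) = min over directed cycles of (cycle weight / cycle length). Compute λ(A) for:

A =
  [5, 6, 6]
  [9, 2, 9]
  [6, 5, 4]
λ(A) = 2

Enumerate directed cycles and compute their means (weight / length). Sample:
  cycle 0 → 0: weight = 5, length = 1, mean = 5/1 ≈ 5.000
  cycle 1 → 1: weight = 2, length = 1, mean = 2/1 ≈ 2.000
  cycle 2 → 2: weight = 4, length = 1, mean = 4/1 ≈ 4.000
  cycle 0 → 1 → 0: weight = 15, length = 2, mean = 15/2 ≈ 7.500
  cycle 0 → 2 → 0: weight = 12, length = 2, mean = 12/2 ≈ 6.000
  cycle 1 → 0 → 1: weight = 15, length = 2, mean = 15/2 ≈ 7.500
Minimum mean = 2.000, attained e.g. along the cycle 1 → 1 with weight 2 and length 1. So λ(A) = 2/1 = 2.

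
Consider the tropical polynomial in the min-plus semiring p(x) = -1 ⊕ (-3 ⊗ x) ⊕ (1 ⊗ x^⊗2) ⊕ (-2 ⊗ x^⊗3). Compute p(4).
p(4) = -1

A tropical monomial a ⊗ x^⊗i evaluates to a + i · x. Evaluating each term at x = 4:
  Term 0 contributes -1 + 0 · 4 = -1
  Term 1 contributes -3 + 1 · 4 = 1
  Term 2 contributes 1 + 2 · 4 = 9
  Term 3 contributes -2 + 3 · 4 = 10
p(4) = ⊕ of these = min[-1, 1, 9, 10] = -1.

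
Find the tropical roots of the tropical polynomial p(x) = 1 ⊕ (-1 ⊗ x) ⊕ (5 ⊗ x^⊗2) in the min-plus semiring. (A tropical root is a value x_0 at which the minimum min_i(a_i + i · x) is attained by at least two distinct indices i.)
Roots: {-6, 2}

Each tropical root is a break point of the lower envelope of the lines y = a_i + i · x (there are 3 lines, with slopes 0, 1, ..., 2). Only the lines that attain the minimum somewhere contribute to roots; other lines are dominated. Here the surviving (envelope) indices are i = 2, i = 1, i = 0.
Intersections between consecutive envelope lines give the roots: for adjacent envelope indices i < j the intersection is x = (a_i − a_j) / (j − i). Reading off the sorted break points: {-6, 2}.
Verification: at each break x_0, at least two indices attain the minimum of min_i(a_i + i · x_0).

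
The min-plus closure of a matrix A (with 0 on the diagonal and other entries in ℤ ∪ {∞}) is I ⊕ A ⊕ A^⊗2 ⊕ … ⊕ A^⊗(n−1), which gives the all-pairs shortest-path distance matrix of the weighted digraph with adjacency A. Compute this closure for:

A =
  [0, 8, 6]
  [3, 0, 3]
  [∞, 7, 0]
Closure =
  [0, 8, 6]
  [3, 0, 3]
  [10, 7, 0]

This is the Floyd-Warshall all-pairs shortest-path computation. For each intermediate vertex k = 0, 1, …, 2, update dist[i][j] ← min(dist[i][j], dist[i][k] + dist[k][j]). The final matrix gives, for each (i, j), the minimum total weight of any directed path from i to j (possibly empty when i = j).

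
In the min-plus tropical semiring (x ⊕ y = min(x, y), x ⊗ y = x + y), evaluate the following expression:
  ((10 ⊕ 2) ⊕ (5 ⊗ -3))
((10 ⊕ 2) ⊕ (5 ⊗ -3)) = 2

Expand innermost to outermost. Recall ⊕ takes the minimum of its arguments and ⊗ takes their sum. Working out the expression ((10 ⊕ 2) ⊕ (5 ⊗ -3)) gives 2.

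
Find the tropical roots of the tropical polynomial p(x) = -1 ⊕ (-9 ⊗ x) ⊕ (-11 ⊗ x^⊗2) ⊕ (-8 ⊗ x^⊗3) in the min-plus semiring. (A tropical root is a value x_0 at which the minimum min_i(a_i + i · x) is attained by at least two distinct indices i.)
Roots: {-3, 2, 8}

Each tropical root is a break point of the lower envelope of the lines y = a_i + i · x (there are 4 lines, with slopes 0, 1, ..., 3). Only the lines that attain the minimum somewhere contribute to roots; other lines are dominated. Here the surviving (envelope) indices are i = 3, i = 2, i = 1, i = 0.
Intersections between consecutive envelope lines give the roots: for adjacent envelope indices i < j the intersection is x = (a_i − a_j) / (j − i). Reading off the sorted break points: {-3, 2, 8}.
Verification: at each break x_0, at least two indices attain the minimum of min_i(a_i + i · x_0).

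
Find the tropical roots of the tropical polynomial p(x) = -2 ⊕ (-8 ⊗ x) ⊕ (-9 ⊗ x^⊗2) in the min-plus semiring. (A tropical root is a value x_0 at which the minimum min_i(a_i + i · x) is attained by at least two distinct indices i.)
Roots: {1, 6}

Each tropical root is a break point of the lower envelope of the lines y = a_i + i · x (there are 3 lines, with slopes 0, 1, ..., 2). Only the lines that attain the minimum somewhere contribute to roots; other lines are dominated. Here the surviving (envelope) indices are i = 2, i = 1, i = 0.
Intersections between consecutive envelope lines give the roots: for adjacent envelope indices i < j the intersection is x = (a_i − a_j) / (j − i). Reading off the sorted break points: {1, 6}.
Verification: at each break x_0, at least two indices attain the minimum of min_i(a_i + i · x_0).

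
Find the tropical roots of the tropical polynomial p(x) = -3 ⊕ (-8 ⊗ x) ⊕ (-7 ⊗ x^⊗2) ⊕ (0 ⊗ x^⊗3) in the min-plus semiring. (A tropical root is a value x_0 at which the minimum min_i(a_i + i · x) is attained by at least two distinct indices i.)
Roots: {-7, -1, 5}

Each tropical root is a break point of the lower envelope of the lines y = a_i + i · x (there are 4 lines, with slopes 0, 1, ..., 3). Only the lines that attain the minimum somewhere contribute to roots; other lines are dominated. Here the surviving (envelope) indices are i = 3, i = 2, i = 1, i = 0.
Intersections between consecutive envelope lines give the roots: for adjacent envelope indices i < j the intersection is x = (a_i − a_j) / (j − i). Reading off the sorted break points: {-7, -1, 5}.
Verification: at each break x_0, at least two indices attain the minimum of min_i(a_i + i · x_0).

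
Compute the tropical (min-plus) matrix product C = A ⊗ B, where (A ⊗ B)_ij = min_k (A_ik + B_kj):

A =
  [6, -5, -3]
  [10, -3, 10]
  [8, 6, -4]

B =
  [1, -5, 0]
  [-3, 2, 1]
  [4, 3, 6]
A ⊗ B =
  [-8, -3, -4]
  [-6, -1, -2]
  [0, -1, 2]

Apply the min-plus product entry-by-entry:
  C[0][0] = min over k of (A[0][0] + B[0][0] = 6 + 1 = 7, A[0][1] + B[1][0] = -5 + -3 = -8, A[0][2] + B[2][0] = -3 + 4 = 1) = -8 (attained at k = 1)
  C[0][1] = min over k of (A[0][0] + B[0][1] = 6 + -5 = 1, A[0][1] + B[1][1] = -5 + 2 = -3, A[0][2] + B[2][1] = -3 + 3 = 0) = -3 (attained at k = 1)
  C[0][2] = min over k of (A[0][0] + B[0][2] = 6 + 0 = 6, A[0][1] + B[1][2] = -5 + 1 = -4, A[0][2] + B[2][2] = -3 + 6 = 3) = -4 (attained at k = 1)
  C[1][0] = min over k of (A[1][0] + B[0][0] = 10 + 1 = 11, A[1][1] + B[1][0] = -3 + -3 = -6, A[1][2] + B[2][0] = 10 + 4 = 14) = -6 (attained at k = 1)
  C[1][1] = min over k of (A[1][0] + B[0][1] = 10 + -5 = 5, A[1][1] + B[1][1] = -3 + 2 = -1, A[1][2] + B[2][1] = 10 + 3 = 13) = -1 (attained at k = 1)
  C[1][2] = min over k of (A[1][0] + B[0][2] = 10 + 0 = 10, A[1][1] + B[1][2] = -3 + 1 = -2, A[1][2] + B[2][2] = 10 + 6 = 16) = -2 (attained at k = 1)
  C[2][0] = min over k of (A[2][0] + B[0][0] = 8 + 1 = 9, A[2][1] + B[1][0] = 6 + -3 = 3, A[2][2] + B[2][0] = -4 + 4 = 0) = 0 (attained at k = 2)
  C[2][1] = min over k of (A[2][0] + B[0][1] = 8 + -5 = 3, A[2][1] + B[1][1] = 6 + 2 = 8, A[2][2] + B[2][1] = -4 + 3 = -1) = -1 (attained at k = 2)
  C[2][2] = min over k of (A[2][0] + B[0][2] = 8 + 0 = 8, A[2][1] + B[1][2] = 6 + 1 = 7, A[2][2] + B[2][2] = -4 + 6 = 2) = 2 (attained at k = 2)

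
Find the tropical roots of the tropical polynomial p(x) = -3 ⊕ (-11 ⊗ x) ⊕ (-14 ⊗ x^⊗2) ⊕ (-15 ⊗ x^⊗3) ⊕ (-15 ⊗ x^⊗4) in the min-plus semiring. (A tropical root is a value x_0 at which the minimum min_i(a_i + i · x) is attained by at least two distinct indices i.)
Roots: {0, 1, 3, 8}

Each tropical root is a break point of the lower envelope of the lines y = a_i + i · x (there are 5 lines, with slopes 0, 1, ..., 4). Only the lines that attain the minimum somewhere contribute to roots; other lines are dominated. Here the surviving (envelope) indices are i = 4, i = 3, i = 2, i = 1, i = 0.
Intersections between consecutive envelope lines give the roots: for adjacent envelope indices i < j the intersection is x = (a_i − a_j) / (j − i). Reading off the sorted break points: {0, 1, 3, 8}.
Verification: at each break x_0, at least two indices attain the minimum of min_i(a_i + i · x_0).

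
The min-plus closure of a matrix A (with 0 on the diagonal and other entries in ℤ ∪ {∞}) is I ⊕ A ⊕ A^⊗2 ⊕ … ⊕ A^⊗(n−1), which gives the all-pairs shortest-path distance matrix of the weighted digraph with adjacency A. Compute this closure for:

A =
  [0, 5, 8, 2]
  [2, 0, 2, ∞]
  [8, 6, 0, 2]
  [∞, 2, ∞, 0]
Closure =
  [0, 4, 6, 2]
  [2, 0, 2, 4]
  [6, 4, 0, 2]
  [4, 2, 4, 0]

This is the Floyd-Warshall all-pairs shortest-path computation. For each intermediate vertex k = 0, 1, …, 3, update dist[i][j] ← min(dist[i][j], dist[i][k] + dist[k][j]). The final matrix gives, for each (i, j), the minimum total weight of any directed path from i to j (possibly empty when i = j).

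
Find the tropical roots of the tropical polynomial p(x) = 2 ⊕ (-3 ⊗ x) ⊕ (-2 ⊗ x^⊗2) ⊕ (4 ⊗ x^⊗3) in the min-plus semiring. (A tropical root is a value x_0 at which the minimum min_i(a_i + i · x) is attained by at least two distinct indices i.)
Roots: {-6, -1, 5}

Each tropical root is a break point of the lower envelope of the lines y = a_i + i · x (there are 4 lines, with slopes 0, 1, ..., 3). Only the lines that attain the minimum somewhere contribute to roots; other lines are dominated. Here the surviving (envelope) indices are i = 3, i = 2, i = 1, i = 0.
Intersections between consecutive envelope lines give the roots: for adjacent envelope indices i < j the intersection is x = (a_i − a_j) / (j − i). Reading off the sorted break points: {-6, -1, 5}.
Verification: at each break x_0, at least two indices attain the minimum of min_i(a_i + i · x_0).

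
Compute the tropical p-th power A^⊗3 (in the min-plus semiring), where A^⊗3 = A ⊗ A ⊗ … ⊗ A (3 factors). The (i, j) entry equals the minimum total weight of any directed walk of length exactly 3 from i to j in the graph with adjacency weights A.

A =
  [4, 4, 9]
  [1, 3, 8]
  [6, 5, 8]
A^⊗3 =
  [8, 9, 14]
  [6, 8, 13]
  [9, 10, 15]

Each entry (A^⊗3)_ij equals the minimum over all length-3 walks i = v_0 → v_1 → … → v_3 = j of Σ_t A[v_t][v_{t+1}]. For example, for (i, j) = (0, 2) we minimise over 9 possible intermediate vertex sequences; the minimum is 14, attained along the walk 0 → 1 → 0 → 2.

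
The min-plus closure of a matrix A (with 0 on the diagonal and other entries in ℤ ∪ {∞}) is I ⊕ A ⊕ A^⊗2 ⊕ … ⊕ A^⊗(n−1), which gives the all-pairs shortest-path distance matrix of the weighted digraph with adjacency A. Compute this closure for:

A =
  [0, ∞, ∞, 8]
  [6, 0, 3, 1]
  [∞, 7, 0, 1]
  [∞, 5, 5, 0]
Closure =
  [0, 13, 13, 8]
  [6, 0, 3, 1]
  [12, 6, 0, 1]
  [11, 5, 5, 0]

This is the Floyd-Warshall all-pairs shortest-path computation. For each intermediate vertex k = 0, 1, …, 3, update dist[i][j] ← min(dist[i][j], dist[i][k] + dist[k][j]). The final matrix gives, for each (i, j), the minimum total weight of any directed path from i to j (possibly empty when i = j).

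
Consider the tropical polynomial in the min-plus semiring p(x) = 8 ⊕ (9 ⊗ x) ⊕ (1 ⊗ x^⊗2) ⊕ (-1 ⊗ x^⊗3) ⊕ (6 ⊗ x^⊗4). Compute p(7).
p(7) = 8

A tropical monomial a ⊗ x^⊗i evaluates to a + i · x. Evaluating each term at x = 7:
  Term 0 contributes 8 + 0 · 7 = 8
  Term 1 contributes 9 + 1 · 7 = 16
  Term 2 contributes 1 + 2 · 7 = 15
  Term 3 contributes -1 + 3 · 7 = 20
  Term 4 contributes 6 + 4 · 7 = 34
p(7) = ⊕ of these = min[8, 16, 15, 20, 34] = 8.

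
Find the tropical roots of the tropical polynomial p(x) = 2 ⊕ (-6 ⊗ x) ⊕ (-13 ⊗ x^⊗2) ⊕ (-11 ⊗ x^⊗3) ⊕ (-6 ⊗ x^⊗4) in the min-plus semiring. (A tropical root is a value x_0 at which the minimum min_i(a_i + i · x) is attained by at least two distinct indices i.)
Roots: {-5, -2, 7, 8}

Each tropical root is a break point of the lower envelope of the lines y = a_i + i · x (there are 5 lines, with slopes 0, 1, ..., 4). Only the lines that attain the minimum somewhere contribute to roots; other lines are dominated. Here the surviving (envelope) indices are i = 4, i = 3, i = 2, i = 1, i = 0.
Intersections between consecutive envelope lines give the roots: for adjacent envelope indices i < j the intersection is x = (a_i − a_j) / (j − i). Reading off the sorted break points: {-5, -2, 7, 8}.
Verification: at each break x_0, at least two indices attain the minimum of min_i(a_i + i · x_0).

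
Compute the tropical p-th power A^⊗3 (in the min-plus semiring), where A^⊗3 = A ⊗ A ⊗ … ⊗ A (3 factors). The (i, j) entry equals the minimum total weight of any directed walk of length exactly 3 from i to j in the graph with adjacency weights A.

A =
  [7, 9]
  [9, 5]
A^⊗3 =
  [21, 19]
  [19, 15]

Each entry (A^⊗3)_ij equals the minimum over all length-3 walks i = v_0 → v_1 → … → v_3 = j of Σ_t A[v_t][v_{t+1}]. For example, for (i, j) = (0, 1) we minimise over 4 possible intermediate vertex sequences; the minimum is 19, attained along the walk 0 → 1 → 1 → 1.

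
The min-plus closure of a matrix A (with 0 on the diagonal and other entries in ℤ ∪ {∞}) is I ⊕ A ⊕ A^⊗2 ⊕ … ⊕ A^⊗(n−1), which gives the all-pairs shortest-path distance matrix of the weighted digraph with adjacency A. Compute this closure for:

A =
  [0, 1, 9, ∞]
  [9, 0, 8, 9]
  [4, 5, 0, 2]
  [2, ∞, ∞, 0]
Closure =
  [0, 1, 9, 10]
  [9, 0, 8, 9]
  [4, 5, 0, 2]
  [2, 3, 11, 0]

This is the Floyd-Warshall all-pairs shortest-path computation. For each intermediate vertex k = 0, 1, …, 3, update dist[i][j] ← min(dist[i][j], dist[i][k] + dist[k][j]). The final matrix gives, for each (i, j), the minimum total weight of any directed path from i to j (possibly empty when i = j).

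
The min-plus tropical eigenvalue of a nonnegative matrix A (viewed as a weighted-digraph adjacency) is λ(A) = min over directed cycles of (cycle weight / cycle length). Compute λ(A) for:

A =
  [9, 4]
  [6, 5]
λ(A) = 5

Enumerate directed cycles and compute their means (weight / length). Sample:
  cycle 0 → 0: weight = 9, length = 1, mean = 9/1 ≈ 9.000
  cycle 1 → 1: weight = 5, length = 1, mean = 5/1 ≈ 5.000
  cycle 0 → 1 → 0: weight = 10, length = 2, mean = 10/2 ≈ 5.000
  cycle 1 → 0 → 1: weight = 10, length = 2, mean = 10/2 ≈ 5.000
Minimum mean = 5.000, attained e.g. along the cycle 1 → 1 with weight 5 and length 1. So λ(A) = 5/1 = 5.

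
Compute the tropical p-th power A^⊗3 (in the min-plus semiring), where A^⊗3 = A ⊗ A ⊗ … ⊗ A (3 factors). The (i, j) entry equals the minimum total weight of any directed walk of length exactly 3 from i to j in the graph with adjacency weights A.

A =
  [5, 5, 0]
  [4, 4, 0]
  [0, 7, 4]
A^⊗3 =
  [4, 5, 0]
  [4, 5, 0]
  [0, 7, 4]

Each entry (A^⊗3)_ij equals the minimum over all length-3 walks i = v_0 → v_1 → … → v_3 = j of Σ_t A[v_t][v_{t+1}]. For example, for (i, j) = (0, 2) we minimise over 9 possible intermediate vertex sequences; the minimum is 0, attained along the walk 0 → 2 → 0 → 2.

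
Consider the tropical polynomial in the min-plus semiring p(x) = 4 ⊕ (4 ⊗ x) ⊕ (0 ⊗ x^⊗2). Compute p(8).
p(8) = 4

A tropical monomial a ⊗ x^⊗i evaluates to a + i · x. Evaluating each term at x = 8:
  Term 0 contributes 4 + 0 · 8 = 4
  Term 1 contributes 4 + 1 · 8 = 12
  Term 2 contributes 0 + 2 · 8 = 16
p(8) = ⊕ of these = min[4, 12, 16] = 4.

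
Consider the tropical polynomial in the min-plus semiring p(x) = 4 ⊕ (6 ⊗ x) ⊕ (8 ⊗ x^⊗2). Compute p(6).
p(6) = 4

A tropical monomial a ⊗ x^⊗i evaluates to a + i · x. Evaluating each term at x = 6:
  Term 0 contributes 4 + 0 · 6 = 4
  Term 1 contributes 6 + 1 · 6 = 12
  Term 2 contributes 8 + 2 · 6 = 20
p(6) = ⊕ of these = min[4, 12, 20] = 4.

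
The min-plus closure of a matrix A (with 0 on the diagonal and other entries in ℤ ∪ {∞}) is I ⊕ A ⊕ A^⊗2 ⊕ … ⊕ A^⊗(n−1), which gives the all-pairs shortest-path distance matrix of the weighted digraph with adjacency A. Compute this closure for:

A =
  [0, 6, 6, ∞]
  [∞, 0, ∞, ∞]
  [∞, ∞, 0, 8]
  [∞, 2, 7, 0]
Closure =
  [0, 6, 6, 14]
  [∞, 0, ∞, ∞]
  [∞, 10, 0, 8]
  [∞, 2, 7, 0]

This is the Floyd-Warshall all-pairs shortest-path computation. For each intermediate vertex k = 0, 1, …, 3, update dist[i][j] ← min(dist[i][j], dist[i][k] + dist[k][j]). The final matrix gives, for each (i, j), the minimum total weight of any directed path from i to j (possibly empty when i = j).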